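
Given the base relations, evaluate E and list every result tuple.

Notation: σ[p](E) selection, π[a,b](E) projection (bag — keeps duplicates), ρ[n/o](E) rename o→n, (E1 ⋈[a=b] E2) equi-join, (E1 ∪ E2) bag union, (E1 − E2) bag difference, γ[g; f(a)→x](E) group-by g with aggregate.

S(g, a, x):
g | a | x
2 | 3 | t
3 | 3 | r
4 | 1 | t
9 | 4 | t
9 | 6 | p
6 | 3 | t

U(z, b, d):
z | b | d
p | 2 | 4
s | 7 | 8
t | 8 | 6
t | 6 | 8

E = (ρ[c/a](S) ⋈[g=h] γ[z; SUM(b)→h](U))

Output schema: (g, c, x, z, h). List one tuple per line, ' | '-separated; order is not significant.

Row counts bottom-up:
  S → 6
  ρ[c/a](S) → 6
  U → 4
  γ[z; SUM(b)→h](U) → 3
  (ρ[c/a](S) ⋈[g=h] γ[z; SUM(b)→h](U)) → 1

== RESULT ==
g | c | x | z | h
2 | 3 | t | p | 2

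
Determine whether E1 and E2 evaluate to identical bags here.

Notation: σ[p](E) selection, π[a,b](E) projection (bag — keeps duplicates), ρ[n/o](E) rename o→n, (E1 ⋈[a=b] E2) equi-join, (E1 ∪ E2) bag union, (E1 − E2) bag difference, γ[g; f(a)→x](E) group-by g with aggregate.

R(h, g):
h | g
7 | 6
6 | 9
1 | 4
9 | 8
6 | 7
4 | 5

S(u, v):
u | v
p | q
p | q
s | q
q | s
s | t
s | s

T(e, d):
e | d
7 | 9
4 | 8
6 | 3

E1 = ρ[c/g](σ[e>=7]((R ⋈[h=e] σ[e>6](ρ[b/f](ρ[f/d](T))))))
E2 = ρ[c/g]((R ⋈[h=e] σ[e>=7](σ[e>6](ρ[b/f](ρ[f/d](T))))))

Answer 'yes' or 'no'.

E1 subexpression sizes:
  R → 6
  T → 3
  ρ[f/d](T) → 3
  ρ[b/f](ρ[f/d](T)) → 3
  σ[e>6](ρ[b/f](ρ[f/d](T))) → 1
  (R ⋈[h=e] σ[e>6](ρ[b/f](ρ[f/d](T)))) → 1
  σ[e>=7]((R ⋈[h=e] σ[e>6](ρ[b/f](ρ[f/d](T))))) → 1
  ρ[c/g](σ[e>=7]((R ⋈[h=e] σ[e>6](ρ[b/f](ρ[f/d](T)))))) → 1
E2 subexpression sizes:
  R → 6
  T → 3
  ρ[f/d](T) → 3
  ρ[b/f](ρ[f/d](T)) → 3
  σ[e>6](ρ[b/f](ρ[f/d](T))) → 1
  σ[e>=7](σ[e>6](ρ[b/f](ρ[f/d](T)))) → 1
  (R ⋈[h=e] σ[e>=7](σ[e>6](ρ[b/f](ρ[f/d](T))))) → 1
  ρ[c/g]((R ⋈[h=e] σ[e>=7](σ[e>6](ρ[b/f](ρ[f/d](T)))))) → 1

E1 and E2 produce the same multiset:
h | c | e | b
7 | 6 | 7 | 9

yes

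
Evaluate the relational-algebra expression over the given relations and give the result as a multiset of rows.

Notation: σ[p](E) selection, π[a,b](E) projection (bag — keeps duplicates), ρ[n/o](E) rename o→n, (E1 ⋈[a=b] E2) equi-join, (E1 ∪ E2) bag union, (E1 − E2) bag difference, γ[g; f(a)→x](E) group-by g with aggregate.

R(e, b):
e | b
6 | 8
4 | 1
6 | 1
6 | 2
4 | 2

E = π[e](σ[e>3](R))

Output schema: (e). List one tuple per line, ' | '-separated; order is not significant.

Per-node cardinality:
  R → 5
  σ[e>3](R) → 5
  π[e](σ[e>3](R)) → 5

== RESULT ==
e
4
4
6
6
6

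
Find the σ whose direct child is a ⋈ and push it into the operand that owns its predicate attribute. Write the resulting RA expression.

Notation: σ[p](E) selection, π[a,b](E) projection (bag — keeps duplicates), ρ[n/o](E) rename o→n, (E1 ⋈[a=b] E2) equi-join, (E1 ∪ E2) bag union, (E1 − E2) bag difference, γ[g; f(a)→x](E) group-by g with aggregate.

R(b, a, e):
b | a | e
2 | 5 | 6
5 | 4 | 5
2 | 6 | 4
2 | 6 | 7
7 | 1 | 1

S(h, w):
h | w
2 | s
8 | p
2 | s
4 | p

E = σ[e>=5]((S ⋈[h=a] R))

σ filters on e, owned by the right side.
E' = (S ⋈[h=a] σ[e>=5](R))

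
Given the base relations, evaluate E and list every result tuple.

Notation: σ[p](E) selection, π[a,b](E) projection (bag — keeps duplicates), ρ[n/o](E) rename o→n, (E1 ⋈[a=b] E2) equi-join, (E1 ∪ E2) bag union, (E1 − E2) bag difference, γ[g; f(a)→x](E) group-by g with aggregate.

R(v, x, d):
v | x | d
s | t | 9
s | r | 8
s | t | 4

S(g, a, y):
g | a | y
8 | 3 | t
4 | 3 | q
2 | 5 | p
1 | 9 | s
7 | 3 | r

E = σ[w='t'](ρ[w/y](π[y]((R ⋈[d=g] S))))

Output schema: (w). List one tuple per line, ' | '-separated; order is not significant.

Subexpression sizes:
  R → 3
  S → 5
  (R ⋈[d=g] S) → 2
  π[y]((R ⋈[d=g] S)) → 2
  ρ[w/y](π[y]((R ⋈[d=g] S))) → 2
  σ[w='t'](ρ[w/y](π[y]((R ⋈[d=g] S)))) → 1

== RESULT ==
w
t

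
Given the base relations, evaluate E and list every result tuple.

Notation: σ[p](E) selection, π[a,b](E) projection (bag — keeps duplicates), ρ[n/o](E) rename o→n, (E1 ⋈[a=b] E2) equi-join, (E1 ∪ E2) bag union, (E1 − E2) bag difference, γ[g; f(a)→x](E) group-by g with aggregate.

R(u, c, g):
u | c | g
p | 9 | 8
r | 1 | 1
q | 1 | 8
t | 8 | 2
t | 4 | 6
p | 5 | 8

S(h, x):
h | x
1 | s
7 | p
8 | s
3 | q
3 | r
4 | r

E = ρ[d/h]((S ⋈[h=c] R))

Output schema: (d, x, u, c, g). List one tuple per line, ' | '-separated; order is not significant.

Per-node cardinality:
  S → 6
  R → 6
  (S ⋈[h=c] R) → 4
  ρ[d/h]((S ⋈[h=c] R)) → 4

== RESULT ==
d | x | u | c | g
1 | s | q | 1 | 8
1 | s | r | 1 | 1
4 | r | t | 4 | 6
8 | s | t | 8 | 2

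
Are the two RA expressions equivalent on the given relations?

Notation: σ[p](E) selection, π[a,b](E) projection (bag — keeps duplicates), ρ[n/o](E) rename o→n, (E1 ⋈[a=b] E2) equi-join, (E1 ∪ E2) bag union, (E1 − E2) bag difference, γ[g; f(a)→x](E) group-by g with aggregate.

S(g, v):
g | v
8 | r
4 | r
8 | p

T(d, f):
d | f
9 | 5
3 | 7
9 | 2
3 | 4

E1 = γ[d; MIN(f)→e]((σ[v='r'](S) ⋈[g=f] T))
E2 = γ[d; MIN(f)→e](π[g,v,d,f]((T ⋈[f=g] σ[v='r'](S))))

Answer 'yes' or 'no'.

E1 row counts bottom-up:
  S → 3
  σ[v='r'](S) → 2
  T → 4
  (σ[v='r'](S) ⋈[g=f] T) → 1
  γ[d; MIN(f)→e]((σ[v='r'](S) ⋈[g=f] T)) → 1
E2 row counts bottom-up:
  T → 4
  S → 3
  σ[v='r'](S) → 2
  (T ⋈[f=g] σ[v='r'](S)) → 1
  π[g,v,d,f]((T ⋈[f=g] σ[v='r'](S))) → 1
  γ[d; MIN(f)→e](π[g,v,d,f]((T ⋈[f=g] σ[v='r'](S)))) → 1

E1 and E2 produce the same multiset:
d | e
3 | 4

yes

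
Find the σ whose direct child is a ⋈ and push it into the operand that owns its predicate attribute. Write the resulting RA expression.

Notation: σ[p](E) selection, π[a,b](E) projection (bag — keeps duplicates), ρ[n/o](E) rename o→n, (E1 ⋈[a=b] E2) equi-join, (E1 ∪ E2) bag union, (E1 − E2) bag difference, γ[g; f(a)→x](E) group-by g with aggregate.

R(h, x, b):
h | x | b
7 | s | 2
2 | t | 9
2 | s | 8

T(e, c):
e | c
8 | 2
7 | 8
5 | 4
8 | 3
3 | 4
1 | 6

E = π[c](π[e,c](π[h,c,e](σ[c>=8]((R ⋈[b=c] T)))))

σ filters on c, owned by the right side.
E' = π[c](π[e,c](π[h,c,e]((R ⋈[b=c] σ[c>=8](T)))))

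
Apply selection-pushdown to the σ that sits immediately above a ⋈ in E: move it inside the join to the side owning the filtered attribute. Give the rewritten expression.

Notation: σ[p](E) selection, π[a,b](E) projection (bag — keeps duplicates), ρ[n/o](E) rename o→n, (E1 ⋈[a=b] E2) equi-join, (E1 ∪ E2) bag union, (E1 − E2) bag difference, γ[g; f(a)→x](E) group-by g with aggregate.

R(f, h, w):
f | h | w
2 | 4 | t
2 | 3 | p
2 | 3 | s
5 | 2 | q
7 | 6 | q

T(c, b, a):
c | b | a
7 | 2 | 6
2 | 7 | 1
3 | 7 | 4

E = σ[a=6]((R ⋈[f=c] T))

σ filters on a, owned by the right side.
E' = (R ⋈[f=c] σ[a=6](T))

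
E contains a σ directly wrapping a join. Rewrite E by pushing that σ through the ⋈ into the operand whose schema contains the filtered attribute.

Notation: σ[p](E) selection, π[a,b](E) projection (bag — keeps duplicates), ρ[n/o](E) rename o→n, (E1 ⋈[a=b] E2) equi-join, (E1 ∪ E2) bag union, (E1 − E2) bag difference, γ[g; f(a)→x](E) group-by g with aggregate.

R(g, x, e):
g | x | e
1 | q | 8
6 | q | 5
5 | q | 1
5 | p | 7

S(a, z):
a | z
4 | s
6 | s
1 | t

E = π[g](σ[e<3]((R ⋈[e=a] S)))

σ filters on e, owned by the left side.
E' = π[g]((σ[e<3](R) ⋈[e=a] S))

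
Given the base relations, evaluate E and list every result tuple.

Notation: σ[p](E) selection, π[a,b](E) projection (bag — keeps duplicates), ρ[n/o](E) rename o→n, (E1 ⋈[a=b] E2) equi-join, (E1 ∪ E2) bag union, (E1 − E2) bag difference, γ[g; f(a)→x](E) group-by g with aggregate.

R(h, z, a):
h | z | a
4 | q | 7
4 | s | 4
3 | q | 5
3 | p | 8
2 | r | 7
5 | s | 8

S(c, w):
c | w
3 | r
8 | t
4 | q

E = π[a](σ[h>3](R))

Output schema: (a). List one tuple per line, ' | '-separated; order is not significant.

Per-node cardinality:
  R → 6
  σ[h>3](R) → 3
  π[a](σ[h>3](R)) → 3

== RESULT ==
a
4
7
8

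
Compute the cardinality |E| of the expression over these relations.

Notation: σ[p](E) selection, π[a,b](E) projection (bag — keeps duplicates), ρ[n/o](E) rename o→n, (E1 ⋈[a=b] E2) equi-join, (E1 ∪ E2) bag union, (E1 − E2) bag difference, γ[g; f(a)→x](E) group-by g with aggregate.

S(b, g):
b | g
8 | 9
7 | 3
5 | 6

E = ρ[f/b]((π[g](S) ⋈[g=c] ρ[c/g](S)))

Per-node cardinality:
  S → 3
  π[g](S) → 3
  S → 3
  ρ[c/g](S) → 3
  (π[g](S) ⋈[g=c] ρ[c/g](S)) → 3
  ρ[f/b]((π[g](S) ⋈[g=c] ρ[c/g](S))) → 3

|E| = 3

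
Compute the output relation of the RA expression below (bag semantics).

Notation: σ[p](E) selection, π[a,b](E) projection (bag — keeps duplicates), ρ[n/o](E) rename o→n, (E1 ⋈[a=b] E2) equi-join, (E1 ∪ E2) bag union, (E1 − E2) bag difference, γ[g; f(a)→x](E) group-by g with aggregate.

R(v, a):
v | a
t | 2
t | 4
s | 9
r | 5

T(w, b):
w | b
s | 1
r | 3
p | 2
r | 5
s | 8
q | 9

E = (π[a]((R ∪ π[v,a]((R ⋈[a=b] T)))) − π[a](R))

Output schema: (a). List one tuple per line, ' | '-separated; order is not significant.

Subexpression sizes:
  R → 4
  R → 4
  T → 6
  (R ⋈[a=b] T) → 3
  π[v,a]((R ⋈[a=b] T)) → 3
  (R ∪ π[v,a]((R ⋈[a=b] T))) → 7
  π[a]((R ∪ π[v,a]((R ⋈[a=b] T)))) → 7
  R → 4
  π[a](R) → 4
  (π[a]((R ∪ π[v,a]((R ⋈[a=b] T)))) − π[a](R)) → 3

== RESULT ==
a
2
5
9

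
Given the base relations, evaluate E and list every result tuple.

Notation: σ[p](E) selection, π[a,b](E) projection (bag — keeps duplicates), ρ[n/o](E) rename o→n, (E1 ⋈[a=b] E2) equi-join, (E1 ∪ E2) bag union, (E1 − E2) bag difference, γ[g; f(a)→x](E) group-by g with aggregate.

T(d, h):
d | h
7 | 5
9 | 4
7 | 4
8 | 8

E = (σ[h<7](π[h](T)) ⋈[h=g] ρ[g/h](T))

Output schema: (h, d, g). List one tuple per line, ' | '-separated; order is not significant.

Per-node cardinality:
  T → 4
  π[h](T) → 4
  σ[h<7](π[h](T)) → 3
  T → 4
  ρ[g/h](T) → 4
  (σ[h<7](π[h](T)) ⋈[h=g] ρ[g/h](T)) → 5

== RESULT ==
h | d | g
4 | 7 | 4
4 | 7 | 4
4 | 9 | 4
4 | 9 | 4
5 | 7 | 5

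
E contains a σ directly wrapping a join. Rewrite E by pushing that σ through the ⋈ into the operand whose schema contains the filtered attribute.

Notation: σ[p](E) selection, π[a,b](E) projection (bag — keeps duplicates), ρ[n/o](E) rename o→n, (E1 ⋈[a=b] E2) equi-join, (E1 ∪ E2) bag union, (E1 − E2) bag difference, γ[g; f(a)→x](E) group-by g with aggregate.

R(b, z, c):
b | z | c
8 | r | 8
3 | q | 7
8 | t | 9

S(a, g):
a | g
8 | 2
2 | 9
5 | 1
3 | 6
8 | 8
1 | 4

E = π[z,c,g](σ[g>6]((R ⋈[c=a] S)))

σ filters on g, owned by the right side.
E' = π[z,c,g]((R ⋈[c=a] σ[g>6](S)))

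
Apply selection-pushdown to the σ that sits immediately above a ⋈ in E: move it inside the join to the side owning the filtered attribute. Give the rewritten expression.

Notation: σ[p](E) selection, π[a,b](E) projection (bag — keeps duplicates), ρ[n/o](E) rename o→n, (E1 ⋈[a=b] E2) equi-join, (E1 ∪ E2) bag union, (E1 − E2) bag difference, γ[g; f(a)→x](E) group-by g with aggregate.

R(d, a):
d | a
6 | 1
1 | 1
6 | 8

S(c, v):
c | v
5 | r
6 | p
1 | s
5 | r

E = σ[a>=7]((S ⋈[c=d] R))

σ filters on a, owned by the right side.
E' = (S ⋈[c=d] σ[a>=7](R))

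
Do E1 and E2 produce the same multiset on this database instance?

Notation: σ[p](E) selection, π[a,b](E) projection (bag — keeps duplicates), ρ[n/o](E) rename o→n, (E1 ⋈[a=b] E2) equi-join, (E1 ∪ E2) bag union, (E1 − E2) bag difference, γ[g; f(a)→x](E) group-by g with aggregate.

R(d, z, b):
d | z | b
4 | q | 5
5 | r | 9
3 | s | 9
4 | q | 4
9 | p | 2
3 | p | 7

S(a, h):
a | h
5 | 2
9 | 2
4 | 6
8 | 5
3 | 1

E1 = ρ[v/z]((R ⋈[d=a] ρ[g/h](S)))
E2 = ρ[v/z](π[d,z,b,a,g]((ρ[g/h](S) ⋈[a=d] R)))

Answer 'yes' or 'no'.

E1 per-node cardinality:
  R → 6
  S → 5
  ρ[g/h](S) → 5
  (R ⋈[d=a] ρ[g/h](S)) → 6
  ρ[v/z]((R ⋈[d=a] ρ[g/h](S))) → 6
E2 per-node cardinality:
  S → 5
  ρ[g/h](S) → 5
  R → 6
  (ρ[g/h](S) ⋈[a=d] R) → 6
  π[d,z,b,a,g]((ρ[g/h](S) ⋈[a=d] R)) → 6
  ρ[v/z](π[d,z,b,a,g]((ρ[g/h](S) ⋈[a=d] R))) → 6

E1 and E2 produce the same multiset:
d | v | b | a | g
3 | p | 7 | 3 | 1
3 | s | 9 | 3 | 1
4 | q | 4 | 4 | 6
4 | q | 5 | 4 | 6
5 | r | 9 | 5 | 2
9 | p | 2 | 9 | 2

yes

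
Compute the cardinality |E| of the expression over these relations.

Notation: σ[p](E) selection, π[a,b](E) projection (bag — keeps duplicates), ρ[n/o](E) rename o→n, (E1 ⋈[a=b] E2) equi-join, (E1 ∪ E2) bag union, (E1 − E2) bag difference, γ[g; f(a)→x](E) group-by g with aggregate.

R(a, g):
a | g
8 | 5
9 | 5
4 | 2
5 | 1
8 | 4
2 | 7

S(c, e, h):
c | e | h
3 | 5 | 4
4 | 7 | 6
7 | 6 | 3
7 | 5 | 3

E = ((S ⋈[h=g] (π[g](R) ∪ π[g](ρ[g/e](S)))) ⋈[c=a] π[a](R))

Subexpression sizes:
  S → 4
  R → 6
  π[g](R) → 6
  S → 4
  ρ[g/e](S) → 4
  π[g](ρ[g/e](S)) → 4
  (π[g](R) ∪ π[g](ρ[g/e](S))) → 10
  (S ⋈[h=g] (π[g](R) ∪ π[g](ρ[g/e](S)))) → 2
  R → 6
  π[a](R) → 6
  ((S ⋈[h=g] (π[g](R) ∪ π[g](ρ[g/e](S)))) ⋈[c=a] π[a](R)) → 1

|E| = 1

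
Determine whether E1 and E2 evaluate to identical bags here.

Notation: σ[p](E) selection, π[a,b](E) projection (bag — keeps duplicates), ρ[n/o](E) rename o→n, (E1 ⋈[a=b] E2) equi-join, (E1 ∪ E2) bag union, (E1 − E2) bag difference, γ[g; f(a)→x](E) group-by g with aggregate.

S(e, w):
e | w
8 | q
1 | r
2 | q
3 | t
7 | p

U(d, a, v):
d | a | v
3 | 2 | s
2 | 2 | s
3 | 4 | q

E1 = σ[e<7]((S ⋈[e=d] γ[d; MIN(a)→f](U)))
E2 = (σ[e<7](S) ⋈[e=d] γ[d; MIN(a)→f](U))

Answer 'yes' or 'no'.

E1 row counts bottom-up:
  S → 5
  U → 3
  γ[d; MIN(a)→f](U) → 2
  (S ⋈[e=d] γ[d; MIN(a)→f](U)) → 2
  σ[e<7]((S ⋈[e=d] γ[d; MIN(a)→f](U))) → 2
E2 row counts bottom-up:
  S → 5
  σ[e<7](S) → 3
  U → 3
  γ[d; MIN(a)→f](U) → 2
  (σ[e<7](S) ⋈[e=d] γ[d; MIN(a)→f](U)) → 2

E1 and E2 produce the same multiset:
e | w | d | f
2 | q | 2 | 2
3 | t | 3 | 2

yes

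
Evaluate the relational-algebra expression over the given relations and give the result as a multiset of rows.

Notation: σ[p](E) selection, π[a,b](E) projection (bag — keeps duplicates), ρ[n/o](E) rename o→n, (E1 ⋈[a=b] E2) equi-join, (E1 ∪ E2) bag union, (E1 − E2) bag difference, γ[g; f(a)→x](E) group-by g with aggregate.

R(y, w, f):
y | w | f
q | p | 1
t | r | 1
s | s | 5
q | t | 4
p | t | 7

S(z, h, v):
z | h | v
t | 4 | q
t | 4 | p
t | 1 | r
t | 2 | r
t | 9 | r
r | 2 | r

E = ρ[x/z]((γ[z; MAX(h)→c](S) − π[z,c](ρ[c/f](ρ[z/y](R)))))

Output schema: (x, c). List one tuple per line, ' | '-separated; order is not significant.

Row counts bottom-up:
  S → 6
  γ[z; MAX(h)→c](S) → 2
  R → 5
  ρ[z/y](R) → 5
  ρ[c/f](ρ[z/y](R)) → 5
  π[z,c](ρ[c/f](ρ[z/y](R))) → 5
  (γ[z; MAX(h)→c](S) − π[z,c](ρ[c/f](ρ[z/y](R)))) → 2
  ρ[x/z]((γ[z; MAX(h)→c](S) − π[z,c](ρ[c/f](ρ[z/y](R))))) → 2

== RESULT ==
x | c
r | 2
t | 9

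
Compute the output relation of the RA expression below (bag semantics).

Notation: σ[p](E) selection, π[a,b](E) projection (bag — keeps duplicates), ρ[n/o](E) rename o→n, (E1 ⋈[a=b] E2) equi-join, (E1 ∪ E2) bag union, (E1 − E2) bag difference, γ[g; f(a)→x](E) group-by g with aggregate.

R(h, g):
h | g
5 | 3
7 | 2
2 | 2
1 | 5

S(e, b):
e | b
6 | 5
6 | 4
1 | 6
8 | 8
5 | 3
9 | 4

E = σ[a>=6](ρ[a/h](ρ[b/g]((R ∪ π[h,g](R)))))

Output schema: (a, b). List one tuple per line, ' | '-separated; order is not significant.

Per-node cardinality:
  R → 4
  R → 4
  π[h,g](R) → 4
  (R ∪ π[h,g](R)) → 8
  ρ[b/g]((R ∪ π[h,g](R))) → 8
  ρ[a/h](ρ[b/g]((R ∪ π[h,g](R)))) → 8
  σ[a>=6](ρ[a/h](ρ[b/g]((R ∪ π[h,g](R))))) → 2

== RESULT ==
a | b
7 | 2
7 | 2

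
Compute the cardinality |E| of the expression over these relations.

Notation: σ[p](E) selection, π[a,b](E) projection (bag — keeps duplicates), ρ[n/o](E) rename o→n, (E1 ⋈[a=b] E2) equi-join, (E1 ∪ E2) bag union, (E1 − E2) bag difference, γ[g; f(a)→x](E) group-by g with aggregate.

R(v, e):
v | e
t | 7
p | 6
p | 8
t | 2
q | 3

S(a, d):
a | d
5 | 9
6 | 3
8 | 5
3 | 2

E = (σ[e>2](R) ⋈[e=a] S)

Row counts bottom-up:
  R → 5
  σ[e>2](R) → 4
  S → 4
  (σ[e>2](R) ⋈[e=a] S) → 3

|E| = 3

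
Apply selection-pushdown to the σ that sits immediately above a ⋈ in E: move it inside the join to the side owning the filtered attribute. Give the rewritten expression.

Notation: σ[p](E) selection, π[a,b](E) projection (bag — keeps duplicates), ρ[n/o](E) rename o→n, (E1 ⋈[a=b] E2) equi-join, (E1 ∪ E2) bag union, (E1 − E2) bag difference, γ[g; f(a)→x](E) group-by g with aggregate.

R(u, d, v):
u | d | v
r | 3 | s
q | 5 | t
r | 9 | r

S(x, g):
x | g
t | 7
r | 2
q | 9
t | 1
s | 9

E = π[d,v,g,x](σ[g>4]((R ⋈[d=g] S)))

σ filters on g, owned by the right side.
E' = π[d,v,g,x]((R ⋈[d=g] σ[g>4](S)))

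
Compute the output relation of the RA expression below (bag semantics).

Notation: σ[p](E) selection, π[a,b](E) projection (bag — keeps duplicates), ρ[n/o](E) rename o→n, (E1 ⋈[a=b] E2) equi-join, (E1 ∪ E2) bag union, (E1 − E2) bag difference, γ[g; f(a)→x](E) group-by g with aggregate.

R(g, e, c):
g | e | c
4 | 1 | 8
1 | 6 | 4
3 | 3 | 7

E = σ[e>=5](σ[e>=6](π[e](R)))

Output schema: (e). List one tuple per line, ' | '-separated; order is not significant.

Per-node cardinality:
  R → 3
  π[e](R) → 3
  σ[e>=6](π[e](R)) → 1
  σ[e>=5](σ[e>=6](π[e](R))) → 1

== RESULT ==
e
6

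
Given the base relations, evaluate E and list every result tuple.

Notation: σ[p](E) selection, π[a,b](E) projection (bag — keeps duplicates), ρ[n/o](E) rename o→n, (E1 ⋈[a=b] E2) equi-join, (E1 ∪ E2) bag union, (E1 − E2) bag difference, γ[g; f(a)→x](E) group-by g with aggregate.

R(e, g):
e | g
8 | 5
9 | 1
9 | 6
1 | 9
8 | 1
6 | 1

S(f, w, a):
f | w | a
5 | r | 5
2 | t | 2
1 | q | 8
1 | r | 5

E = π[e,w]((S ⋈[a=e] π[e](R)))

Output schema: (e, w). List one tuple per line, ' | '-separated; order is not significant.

Subexpression sizes:
  S → 4
  R → 6
  π[e](R) → 6
  (S ⋈[a=e] π[e](R)) → 2
  π[e,w]((S ⋈[a=e] π[e](R))) → 2

== RESULT ==
e | w
8 | q
8 | q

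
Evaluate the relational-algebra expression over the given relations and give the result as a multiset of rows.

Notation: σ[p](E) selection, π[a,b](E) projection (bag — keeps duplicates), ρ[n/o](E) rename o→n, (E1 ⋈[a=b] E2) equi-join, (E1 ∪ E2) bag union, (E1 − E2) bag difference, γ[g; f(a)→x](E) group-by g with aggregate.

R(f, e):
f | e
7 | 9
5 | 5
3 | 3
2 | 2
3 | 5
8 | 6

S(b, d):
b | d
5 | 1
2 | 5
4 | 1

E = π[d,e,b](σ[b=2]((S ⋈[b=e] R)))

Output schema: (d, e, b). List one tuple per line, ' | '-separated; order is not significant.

Subexpression sizes:
  S → 3
  R → 6
  (S ⋈[b=e] R) → 3
  σ[b=2]((S ⋈[b=e] R)) → 1
  π[d,e,b](σ[b=2]((S ⋈[b=e] R))) → 1

== RESULT ==
d | e | b
5 | 2 | 2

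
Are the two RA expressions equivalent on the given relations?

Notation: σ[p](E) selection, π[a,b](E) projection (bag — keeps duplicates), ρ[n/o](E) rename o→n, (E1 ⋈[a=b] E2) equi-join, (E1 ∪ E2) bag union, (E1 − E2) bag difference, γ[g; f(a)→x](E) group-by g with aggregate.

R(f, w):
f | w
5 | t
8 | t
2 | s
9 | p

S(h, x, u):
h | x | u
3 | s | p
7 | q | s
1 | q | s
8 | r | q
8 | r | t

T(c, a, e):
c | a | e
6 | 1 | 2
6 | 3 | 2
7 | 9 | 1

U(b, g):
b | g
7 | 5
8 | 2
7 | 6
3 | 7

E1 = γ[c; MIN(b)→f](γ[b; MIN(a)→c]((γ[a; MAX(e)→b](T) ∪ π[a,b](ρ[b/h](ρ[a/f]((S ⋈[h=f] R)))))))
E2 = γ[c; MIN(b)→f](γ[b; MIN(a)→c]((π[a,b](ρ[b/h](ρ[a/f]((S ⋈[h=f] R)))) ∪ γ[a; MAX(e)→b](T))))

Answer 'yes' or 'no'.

E1 row counts bottom-up:
  T → 3
  γ[a; MAX(e)→b](T) → 3
  S → 5
  R → 4
  (S ⋈[h=f] R) → 2
  ρ[a/f]((S ⋈[h=f] R)) → 2
  ρ[b/h](ρ[a/f]((S ⋈[h=f] R))) → 2
  π[a,b](ρ[b/h](ρ[a/f]((S ⋈[h=f] R)))) → 2
  (γ[a; MAX(e)→b](T) ∪ π[a,b](ρ[b/h](ρ[a/f]((S ⋈[h=f] R))))) → 5
  γ[b; MIN(a)→c]((γ[a; MAX(e)→b](T) ∪ π[a,b](ρ[b/h](ρ[a/f]((S ⋈[h=f] R)))))) → 3
  γ[c; MIN(b)→f](γ[b; MIN(a)→c]((γ[a; MAX(e)→b](T) ∪ π[a,b](ρ[b/h](ρ[a/f]((S ⋈[h=f] R))))))) → 3
E2 row counts bottom-up:
  S → 5
  R → 4
  (S ⋈[h=f] R) → 2
  ρ[a/f]((S ⋈[h=f] R)) → 2
  ρ[b/h](ρ[a/f]((S ⋈[h=f] R))) → 2
  π[a,b](ρ[b/h](ρ[a/f]((S ⋈[h=f] R)))) → 2
  T → 3
  γ[a; MAX(e)→b](T) → 3
  (π[a,b](ρ[b/h](ρ[a/f]((S ⋈[h=f] R)))) ∪ γ[a; MAX(e)→b](T)) → 5
  γ[b; MIN(a)→c]((π[a,b](ρ[b/h](ρ[a/f]((S ⋈[h=f] R)))) ∪ γ[a; MAX(e)→b](T))) → 3
  γ[c; MIN(b)→f](γ[b; MIN(a)→c]((π[a,b](ρ[b/h](ρ[a/f]((S ⋈[h=f] R)))) ∪ γ[a; MAX(e)→b](T)))) → 3

E1 and E2 produce the same multiset:
c | f
1 | 2
8 | 8
9 | 1

yes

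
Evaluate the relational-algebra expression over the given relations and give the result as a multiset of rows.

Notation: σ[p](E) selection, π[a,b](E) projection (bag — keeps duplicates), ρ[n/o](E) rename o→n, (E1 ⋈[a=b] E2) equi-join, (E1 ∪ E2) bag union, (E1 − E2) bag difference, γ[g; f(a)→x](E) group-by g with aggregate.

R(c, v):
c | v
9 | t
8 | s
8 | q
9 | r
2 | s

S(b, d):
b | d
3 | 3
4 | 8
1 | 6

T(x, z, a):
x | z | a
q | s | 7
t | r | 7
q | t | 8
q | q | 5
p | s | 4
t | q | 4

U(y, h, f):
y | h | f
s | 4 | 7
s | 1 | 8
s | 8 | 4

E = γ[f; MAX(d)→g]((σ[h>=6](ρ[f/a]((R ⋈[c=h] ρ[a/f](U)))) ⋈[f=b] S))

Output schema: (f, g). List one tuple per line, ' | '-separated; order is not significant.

Stepwise |·|:
  R → 5
  U → 3
  ρ[a/f](U) → 3
  (R ⋈[c=h] ρ[a/f](U)) → 2
  ρ[f/a]((R ⋈[c=h] ρ[a/f](U))) → 2
  σ[h>=6](ρ[f/a]((R ⋈[c=h] ρ[a/f](U)))) → 2
  S → 3
  (σ[h>=6](ρ[f/a]((R ⋈[c=h] ρ[a/f](U)))) ⋈[f=b] S) → 2
  γ[f; MAX(d)→g]((σ[h>=6](ρ[f/a]((R ⋈[c=h] ρ[a/f](U)))) ⋈[f=b] S)) → 1

== RESULT ==
f | g
4 | 8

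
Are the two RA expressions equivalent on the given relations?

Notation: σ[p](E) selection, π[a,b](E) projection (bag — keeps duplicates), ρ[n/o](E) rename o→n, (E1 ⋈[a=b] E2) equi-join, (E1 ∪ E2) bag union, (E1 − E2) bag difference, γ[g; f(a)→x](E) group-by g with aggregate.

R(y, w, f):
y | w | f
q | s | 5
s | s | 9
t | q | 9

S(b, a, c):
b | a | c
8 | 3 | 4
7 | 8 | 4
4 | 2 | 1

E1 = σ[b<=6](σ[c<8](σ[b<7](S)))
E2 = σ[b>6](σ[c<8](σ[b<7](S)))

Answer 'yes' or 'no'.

E1 row counts bottom-up:
  S → 3
  σ[b<7](S) → 1
  σ[c<8](σ[b<7](S)) → 1
  σ[b<=6](σ[c<8](σ[b<7](S))) → 1
E2 row counts bottom-up:
  S → 3
  σ[b<7](S) → 1
  σ[c<8](σ[b<7](S)) → 1
  σ[b>6](σ[c<8](σ[b<7](S))) → 0

E1 result:
b | a | c
4 | 2 | 1
E2 result:
b | a | c
(0 rows)
Witness: (4, 2, 1) appears 1× in E1 but 0× in E2.

no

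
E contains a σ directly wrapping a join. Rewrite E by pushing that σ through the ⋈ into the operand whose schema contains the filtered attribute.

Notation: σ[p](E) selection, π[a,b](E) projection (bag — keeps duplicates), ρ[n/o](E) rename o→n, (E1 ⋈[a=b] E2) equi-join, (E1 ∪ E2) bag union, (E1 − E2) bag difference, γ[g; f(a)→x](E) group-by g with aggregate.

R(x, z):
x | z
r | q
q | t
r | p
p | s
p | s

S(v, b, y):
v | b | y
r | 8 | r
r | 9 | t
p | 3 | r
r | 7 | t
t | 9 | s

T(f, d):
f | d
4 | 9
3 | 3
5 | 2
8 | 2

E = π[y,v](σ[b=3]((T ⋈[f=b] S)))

σ filters on b, owned by the right side.
E' = π[y,v]((T ⋈[f=b] σ[b=3](S)))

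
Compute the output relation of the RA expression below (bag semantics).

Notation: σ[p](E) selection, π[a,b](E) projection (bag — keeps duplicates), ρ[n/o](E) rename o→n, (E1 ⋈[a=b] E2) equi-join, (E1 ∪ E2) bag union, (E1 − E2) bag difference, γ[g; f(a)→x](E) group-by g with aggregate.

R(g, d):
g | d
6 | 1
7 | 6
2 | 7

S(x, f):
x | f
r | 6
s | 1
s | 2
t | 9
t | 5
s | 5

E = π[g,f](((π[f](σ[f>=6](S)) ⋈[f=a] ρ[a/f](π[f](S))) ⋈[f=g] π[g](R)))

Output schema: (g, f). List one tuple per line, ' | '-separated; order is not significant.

Row counts bottom-up:
  S → 6
  σ[f>=6](S) → 2
  π[f](σ[f>=6](S)) → 2
  S → 6
  π[f](S) → 6
  ρ[a/f](π[f](S)) → 6
  (π[f](σ[f>=6](S)) ⋈[f=a] ρ[a/f](π[f](S))) → 2
  R → 3
  π[g](R) → 3
  ((π[f](σ[f>=6](S)) ⋈[f=a] ρ[a/f](π[f](S))) ⋈[f=g] π[g](R)) → 1
  π[g,f](((π[f](σ[f>=6](S)) ⋈[f=a] ρ[a/f](π[f](S))) ⋈[f=g] π[g](R))) → 1

== RESULT ==
g | f
6 | 6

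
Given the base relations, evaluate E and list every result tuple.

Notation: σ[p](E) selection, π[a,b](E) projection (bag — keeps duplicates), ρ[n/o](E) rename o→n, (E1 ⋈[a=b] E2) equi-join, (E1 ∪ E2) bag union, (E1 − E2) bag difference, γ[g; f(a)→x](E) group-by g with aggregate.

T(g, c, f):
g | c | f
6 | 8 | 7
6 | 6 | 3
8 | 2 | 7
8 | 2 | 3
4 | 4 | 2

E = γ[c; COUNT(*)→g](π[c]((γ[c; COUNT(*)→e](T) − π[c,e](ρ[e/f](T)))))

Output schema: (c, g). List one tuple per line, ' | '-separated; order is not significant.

Per-node cardinality:
  T → 5
  γ[c; COUNT(*)→e](T) → 4
  T → 5
  ρ[e/f](T) → 5
  π[c,e](ρ[e/f](T)) → 5
  (γ[c; COUNT(*)→e](T) − π[c,e](ρ[e/f](T))) → 4
  π[c]((γ[c; COUNT(*)→e](T) − π[c,e](ρ[e/f](T)))) → 4
  γ[c; COUNT(*)→g](π[c]((γ[c; COUNT(*)→e](T) − π[c,e](ρ[e/f](T))))) → 4

== RESULT ==
c | g
2 | 1
4 | 1
6 | 1
8 | 1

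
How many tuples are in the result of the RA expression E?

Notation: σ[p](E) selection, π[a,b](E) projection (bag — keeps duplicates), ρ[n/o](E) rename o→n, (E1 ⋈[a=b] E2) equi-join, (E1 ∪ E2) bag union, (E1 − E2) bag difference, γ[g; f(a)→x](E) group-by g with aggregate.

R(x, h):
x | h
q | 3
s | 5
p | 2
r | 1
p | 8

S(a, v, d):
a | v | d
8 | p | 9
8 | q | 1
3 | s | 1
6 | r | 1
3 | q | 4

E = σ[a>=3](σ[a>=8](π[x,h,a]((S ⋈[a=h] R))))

Stepwise |·|:
  S → 5
  R → 5
  (S ⋈[a=h] R) → 4
  π[x,h,a]((S ⋈[a=h] R)) → 4
  σ[a>=8](π[x,h,a]((S ⋈[a=h] R))) → 2
  σ[a>=3](σ[a>=8](π[x,h,a]((S ⋈[a=h] R)))) → 2

|E| = 2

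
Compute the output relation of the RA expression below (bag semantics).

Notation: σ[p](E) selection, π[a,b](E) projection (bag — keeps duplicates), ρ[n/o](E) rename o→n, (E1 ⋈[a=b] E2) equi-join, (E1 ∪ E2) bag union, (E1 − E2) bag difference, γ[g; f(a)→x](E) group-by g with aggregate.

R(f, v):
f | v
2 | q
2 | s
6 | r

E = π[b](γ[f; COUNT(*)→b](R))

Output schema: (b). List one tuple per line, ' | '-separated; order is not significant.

Row counts bottom-up:
  R → 3
  γ[f; COUNT(*)→b](R) → 2
  π[b](γ[f; COUNT(*)→b](R)) → 2

== RESULT ==
b
1
2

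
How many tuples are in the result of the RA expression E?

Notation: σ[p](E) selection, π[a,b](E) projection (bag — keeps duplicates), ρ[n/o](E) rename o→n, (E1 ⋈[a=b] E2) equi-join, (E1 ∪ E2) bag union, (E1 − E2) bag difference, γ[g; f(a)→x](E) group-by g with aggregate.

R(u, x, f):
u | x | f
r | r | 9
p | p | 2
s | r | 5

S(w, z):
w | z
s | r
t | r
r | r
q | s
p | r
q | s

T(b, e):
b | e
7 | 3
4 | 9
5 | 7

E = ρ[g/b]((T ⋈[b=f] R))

Subexpression sizes:
  T → 3
  R → 3
  (T ⋈[b=f] R) → 1
  ρ[g/b]((T ⋈[b=f] R)) → 1

|E| = 1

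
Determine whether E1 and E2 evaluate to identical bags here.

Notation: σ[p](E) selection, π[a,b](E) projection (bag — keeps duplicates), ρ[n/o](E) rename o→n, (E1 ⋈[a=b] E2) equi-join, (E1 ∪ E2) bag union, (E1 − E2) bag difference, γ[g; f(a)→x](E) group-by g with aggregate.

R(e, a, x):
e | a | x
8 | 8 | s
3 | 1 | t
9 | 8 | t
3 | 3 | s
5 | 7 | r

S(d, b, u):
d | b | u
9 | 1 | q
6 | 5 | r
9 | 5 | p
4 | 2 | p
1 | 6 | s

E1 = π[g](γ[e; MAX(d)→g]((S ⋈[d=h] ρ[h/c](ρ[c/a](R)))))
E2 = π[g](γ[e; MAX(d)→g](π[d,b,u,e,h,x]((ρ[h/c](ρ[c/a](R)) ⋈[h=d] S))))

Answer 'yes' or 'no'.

E1 row counts bottom-up:
  S → 5
  R → 5
  ρ[c/a](R) → 5
  ρ[h/c](ρ[c/a](R)) → 5
  (S ⋈[d=h] ρ[h/c](ρ[c/a](R))) → 1
  γ[e; MAX(d)→g]((S ⋈[d=h] ρ[h/c](ρ[c/a](R)))) → 1
  π[g](γ[e; MAX(d)→g]((S ⋈[d=h] ρ[h/c](ρ[c/a](R))))) → 1
E2 row counts bottom-up:
  R → 5
  ρ[c/a](R) → 5
  ρ[h/c](ρ[c/a](R)) → 5
  S → 5
  (ρ[h/c](ρ[c/a](R)) ⋈[h=d] S) → 1
  π[d,b,u,e,h,x]((ρ[h/c](ρ[c/a](R)) ⋈[h=d] S)) → 1
  γ[e; MAX(d)→g](π[d,b,u,e,h,x]((ρ[h/c](ρ[c/a](R)) ⋈[h=d] S))) → 1
  π[g](γ[e; MAX(d)→g](π[d,b,u,e,h,x]((ρ[h/c](ρ[c/a](R)) ⋈[h=d] S)))) → 1

E1 and E2 produce the same multiset:
g
1

yes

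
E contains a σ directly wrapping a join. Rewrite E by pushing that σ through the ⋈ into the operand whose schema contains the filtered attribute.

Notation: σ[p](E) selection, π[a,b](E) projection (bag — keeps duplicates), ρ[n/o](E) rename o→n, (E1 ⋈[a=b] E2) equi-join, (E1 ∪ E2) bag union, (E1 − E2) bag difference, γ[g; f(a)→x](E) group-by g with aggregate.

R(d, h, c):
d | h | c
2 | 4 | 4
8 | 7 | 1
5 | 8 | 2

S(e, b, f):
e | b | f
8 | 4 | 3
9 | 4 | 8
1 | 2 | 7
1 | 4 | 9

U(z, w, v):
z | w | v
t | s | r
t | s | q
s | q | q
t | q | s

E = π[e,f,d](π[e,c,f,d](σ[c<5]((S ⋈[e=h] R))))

σ filters on c, owned by the right side.
E' = π[e,f,d](π[e,c,f,d]((S ⋈[e=h] σ[c<5](R))))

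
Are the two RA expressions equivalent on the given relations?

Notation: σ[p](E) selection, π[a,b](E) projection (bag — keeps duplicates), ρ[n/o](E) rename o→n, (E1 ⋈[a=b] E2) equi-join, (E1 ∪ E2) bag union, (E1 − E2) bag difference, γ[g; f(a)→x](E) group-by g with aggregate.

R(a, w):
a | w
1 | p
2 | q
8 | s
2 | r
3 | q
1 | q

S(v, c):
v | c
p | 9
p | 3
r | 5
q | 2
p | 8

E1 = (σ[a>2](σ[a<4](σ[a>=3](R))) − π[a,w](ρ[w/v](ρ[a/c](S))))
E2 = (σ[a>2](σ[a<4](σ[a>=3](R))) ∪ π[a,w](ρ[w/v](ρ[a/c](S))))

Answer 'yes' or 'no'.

E1 row counts bottom-up:
  R → 6
  σ[a>=3](R) → 2
  σ[a<4](σ[a>=3](R)) → 1
  σ[a>2](σ[a<4](σ[a>=3](R))) → 1
  S → 5
  ρ[a/c](S) → 5
  ρ[w/v](ρ[a/c](S)) → 5
  π[a,w](ρ[w/v](ρ[a/c](S))) → 5
  (σ[a>2](σ[a<4](σ[a>=3](R))) − π[a,w](ρ[w/v](ρ[a/c](S)))) → 1
E2 row counts bottom-up:
  R → 6
  σ[a>=3](R) → 2
  σ[a<4](σ[a>=3](R)) → 1
  σ[a>2](σ[a<4](σ[a>=3](R))) → 1
  S → 5
  ρ[a/c](S) → 5
  ρ[w/v](ρ[a/c](S)) → 5
  π[a,w](ρ[w/v](ρ[a/c](S))) → 5
  (σ[a>2](σ[a<4](σ[a>=3](R))) ∪ π[a,w](ρ[w/v](ρ[a/c](S)))) → 6

E1 result:
a | w
3 | q
E2 result:
a | w
2 | q
3 | p
3 | q
5 | r
8 | p
9 | p
Witness: (3, 'p') appears 0× in E1 but 1× in E2.

no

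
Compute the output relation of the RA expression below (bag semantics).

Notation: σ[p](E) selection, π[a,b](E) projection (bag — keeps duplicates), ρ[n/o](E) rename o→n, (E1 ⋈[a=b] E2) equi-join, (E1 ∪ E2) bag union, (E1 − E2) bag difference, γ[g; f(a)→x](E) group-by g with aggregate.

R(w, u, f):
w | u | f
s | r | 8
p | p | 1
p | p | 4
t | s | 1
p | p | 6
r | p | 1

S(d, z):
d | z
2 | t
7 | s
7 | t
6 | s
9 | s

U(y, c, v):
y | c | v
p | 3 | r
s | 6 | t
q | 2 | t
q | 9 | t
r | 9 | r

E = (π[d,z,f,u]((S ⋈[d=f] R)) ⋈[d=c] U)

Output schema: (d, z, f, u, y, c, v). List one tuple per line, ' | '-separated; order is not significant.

Stepwise |·|:
  S → 5
  R → 6
  (S ⋈[d=f] R) → 1
  π[d,z,f,u]((S ⋈[d=f] R)) → 1
  U → 5
  (π[d,z,f,u]((S ⋈[d=f] R)) ⋈[d=c] U) → 1

== RESULT ==
d | z | f | u | y | c | v
6 | s | 6 | p | s | 6 | t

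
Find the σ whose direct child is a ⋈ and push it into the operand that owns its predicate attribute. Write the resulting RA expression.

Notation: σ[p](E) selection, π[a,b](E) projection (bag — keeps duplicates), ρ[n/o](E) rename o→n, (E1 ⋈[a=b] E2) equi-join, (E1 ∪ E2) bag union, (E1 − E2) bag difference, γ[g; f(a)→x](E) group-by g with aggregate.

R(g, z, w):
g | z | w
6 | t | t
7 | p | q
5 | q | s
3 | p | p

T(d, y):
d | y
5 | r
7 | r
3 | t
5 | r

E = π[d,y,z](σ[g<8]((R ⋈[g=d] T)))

σ filters on g, owned by the left side.
E' = π[d,y,z]((σ[g<8](R) ⋈[g=d] T))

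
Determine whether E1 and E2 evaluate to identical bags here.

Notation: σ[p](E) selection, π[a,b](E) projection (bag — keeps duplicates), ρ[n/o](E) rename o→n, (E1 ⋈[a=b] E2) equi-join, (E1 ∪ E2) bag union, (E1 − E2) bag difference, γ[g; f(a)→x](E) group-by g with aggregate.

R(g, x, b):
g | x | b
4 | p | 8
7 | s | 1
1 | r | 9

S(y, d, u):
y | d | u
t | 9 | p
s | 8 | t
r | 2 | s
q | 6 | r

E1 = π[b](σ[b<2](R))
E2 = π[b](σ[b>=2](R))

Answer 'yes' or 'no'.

E1 row counts bottom-up:
  R → 3
  σ[b<2](R) → 1
  π[b](σ[b<2](R)) → 1
E2 row counts bottom-up:
  R → 3
  σ[b>=2](R) → 2
  π[b](σ[b>=2](R)) → 2

E1 result:
b
1
E2 result:
b
8
9
Witness: (1,) appears 1× in E1 but 0× in E2.

no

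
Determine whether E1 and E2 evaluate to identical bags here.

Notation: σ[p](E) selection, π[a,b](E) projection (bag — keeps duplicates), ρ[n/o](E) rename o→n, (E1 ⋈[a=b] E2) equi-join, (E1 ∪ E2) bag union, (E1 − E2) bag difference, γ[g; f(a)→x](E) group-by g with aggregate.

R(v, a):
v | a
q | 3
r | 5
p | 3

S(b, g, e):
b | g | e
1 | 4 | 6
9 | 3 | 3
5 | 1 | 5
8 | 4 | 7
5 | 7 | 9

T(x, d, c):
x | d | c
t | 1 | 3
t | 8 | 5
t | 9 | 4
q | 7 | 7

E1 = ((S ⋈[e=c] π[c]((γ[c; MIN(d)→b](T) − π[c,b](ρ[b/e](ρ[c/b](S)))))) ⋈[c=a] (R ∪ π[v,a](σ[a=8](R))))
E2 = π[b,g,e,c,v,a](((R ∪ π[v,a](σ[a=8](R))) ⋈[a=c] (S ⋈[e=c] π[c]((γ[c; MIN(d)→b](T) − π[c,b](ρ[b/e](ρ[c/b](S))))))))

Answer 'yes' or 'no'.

E1 stepwise |·|:
  S → 5
  T → 4
  γ[c; MIN(d)→b](T) → 4
  S → 5
  ρ[c/b](S) → 5
  ρ[b/e](ρ[c/b](S)) → 5
  π[c,b](ρ[b/e](ρ[c/b](S))) → 5
  (γ[c; MIN(d)→b](T) − π[c,b](ρ[b/e](ρ[c/b](S)))) → 4
  π[c]((γ[c; MIN(d)→b](T) − π[c,b](ρ[b/e](ρ[c/b](S))))) → 4
  (S ⋈[e=c] π[c]((γ[c; MIN(d)→b](T) − π[c,b](ρ[b/e](ρ[c/b](S)))))) → 3
  R → 3
  R → 3
  σ[a=8](R) → 0
  π[v,a](σ[a=8](R)) → 0
  (R ∪ π[v,a](σ[a=8](R))) → 3
  ((S ⋈[e=c] π[c]((γ[c; MIN(d)→b](T) − π[c,b](ρ[b/e](ρ[c/b](S)))))) ⋈[c=a] (R ∪ π[v,a](σ[a=8](R)))) → 3
E2 stepwise |·|:
  R → 3
  R → 3
  σ[a=8](R) → 0
  π[v,a](σ[a=8](R)) → 0
  (R ∪ π[v,a](σ[a=8](R))) → 3
  S → 5
  T → 4
  γ[c; MIN(d)→b](T) → 4
  S → 5
  ρ[c/b](S) → 5
  ρ[b/e](ρ[c/b](S)) → 5
  π[c,b](ρ[b/e](ρ[c/b](S))) → 5
  (γ[c; MIN(d)→b](T) − π[c,b](ρ[b/e](ρ[c/b](S)))) → 4
  π[c]((γ[c; MIN(d)→b](T) − π[c,b](ρ[b/e](ρ[c/b](S))))) → 4
  (S ⋈[e=c] π[c]((γ[c; MIN(d)→b](T) − π[c,b](ρ[b/e](ρ[c/b](S)))))) → 3
  ((R ∪ π[v,a](σ[a=8](R))) ⋈[a=c] (S ⋈[e=c] π[c]((γ[c; MIN(d)→b](T) − π[c,b](ρ[b/e](ρ[c/b](S))))))) → 3
  π[b,g,e,c,v,a](((R ∪ π[v,a](σ[a=8](R))) ⋈[a=c] (S ⋈[e=c] π[c]((γ[c; MIN(d)→b](T) − π[c,b](ρ[b/e](ρ[c/b](S)))))))) → 3

E1 and E2 produce the same multiset:
b | g | e | c | v | a
5 | 1 | 5 | 5 | r | 5
9 | 3 | 3 | 3 | p | 3
9 | 3 | 3 | 3 | q | 3

yes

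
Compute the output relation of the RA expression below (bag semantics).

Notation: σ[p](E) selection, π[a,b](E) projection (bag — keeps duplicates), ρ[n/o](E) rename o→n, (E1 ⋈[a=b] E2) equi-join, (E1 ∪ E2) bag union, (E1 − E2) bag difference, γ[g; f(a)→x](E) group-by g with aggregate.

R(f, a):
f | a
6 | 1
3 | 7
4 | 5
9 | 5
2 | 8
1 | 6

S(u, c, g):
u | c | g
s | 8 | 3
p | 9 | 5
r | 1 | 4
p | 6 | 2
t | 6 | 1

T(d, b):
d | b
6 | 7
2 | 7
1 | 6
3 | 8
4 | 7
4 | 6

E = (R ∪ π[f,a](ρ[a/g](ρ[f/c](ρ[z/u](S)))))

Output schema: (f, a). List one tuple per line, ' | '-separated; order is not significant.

Subexpression sizes:
  R → 6
  S → 5
  ρ[z/u](S) → 5
  ρ[f/c](ρ[z/u](S)) → 5
  ρ[a/g](ρ[f/c](ρ[z/u](S))) → 5
  π[f,a](ρ[a/g](ρ[f/c](ρ[z/u](S)))) → 5
  (R ∪ π[f,a](ρ[a/g](ρ[f/c](ρ[z/u](S))))) → 11

== RESULT ==
f | a
1 | 4
1 | 6
2 | 8
3 | 7
4 | 5
6 | 1
6 | 1
6 | 2
8 | 3
9 | 5
9 | 5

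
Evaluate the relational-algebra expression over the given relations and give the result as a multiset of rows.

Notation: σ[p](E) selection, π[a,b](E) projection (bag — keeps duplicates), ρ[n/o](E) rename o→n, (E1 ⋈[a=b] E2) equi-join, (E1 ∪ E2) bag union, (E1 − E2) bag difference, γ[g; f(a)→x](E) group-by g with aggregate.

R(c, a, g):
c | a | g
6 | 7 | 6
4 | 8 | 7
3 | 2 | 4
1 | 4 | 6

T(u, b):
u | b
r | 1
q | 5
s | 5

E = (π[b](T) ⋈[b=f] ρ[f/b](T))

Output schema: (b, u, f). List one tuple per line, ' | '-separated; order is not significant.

Per-node cardinality:
  T → 3
  π[b](T) → 3
  T → 3
  ρ[f/b](T) → 3
  (π[b](T) ⋈[b=f] ρ[f/b](T)) → 5

== RESULT ==
b | u | f
1 | r | 1
5 | q | 5
5 | q | 5
5 | s | 5
5 | s | 5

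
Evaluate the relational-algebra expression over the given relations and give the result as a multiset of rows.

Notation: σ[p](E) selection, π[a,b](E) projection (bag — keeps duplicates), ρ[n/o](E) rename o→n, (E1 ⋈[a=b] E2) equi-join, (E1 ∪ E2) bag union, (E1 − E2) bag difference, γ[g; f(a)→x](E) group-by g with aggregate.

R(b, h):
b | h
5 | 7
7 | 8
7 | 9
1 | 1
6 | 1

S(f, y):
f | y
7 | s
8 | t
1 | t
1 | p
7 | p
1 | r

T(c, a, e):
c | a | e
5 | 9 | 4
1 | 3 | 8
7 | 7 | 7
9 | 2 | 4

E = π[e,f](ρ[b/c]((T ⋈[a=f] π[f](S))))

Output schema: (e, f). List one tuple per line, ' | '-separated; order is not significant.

Subexpression sizes:
  T → 4
  S → 6
  π[f](S) → 6
  (T ⋈[a=f] π[f](S)) → 2
  ρ[b/c]((T ⋈[a=f] π[f](S))) → 2
  π[e,f](ρ[b/c]((T ⋈[a=f] π[f](S)))) → 2

== RESULT ==
e | f
7 | 7
7 | 7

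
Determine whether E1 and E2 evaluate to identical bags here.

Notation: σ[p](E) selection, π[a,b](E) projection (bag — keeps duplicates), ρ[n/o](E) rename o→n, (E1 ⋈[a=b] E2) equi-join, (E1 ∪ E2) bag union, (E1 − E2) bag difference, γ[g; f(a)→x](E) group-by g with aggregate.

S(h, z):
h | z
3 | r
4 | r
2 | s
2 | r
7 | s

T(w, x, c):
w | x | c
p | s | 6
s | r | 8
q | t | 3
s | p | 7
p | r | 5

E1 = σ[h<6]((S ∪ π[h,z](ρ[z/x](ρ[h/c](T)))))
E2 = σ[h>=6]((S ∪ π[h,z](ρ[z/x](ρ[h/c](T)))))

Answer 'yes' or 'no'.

E1 per-node cardinality:
  S → 5
  T → 5
  ρ[h/c](T) → 5
  ρ[z/x](ρ[h/c](T)) → 5
  π[h,z](ρ[z/x](ρ[h/c](T))) → 5
  (S ∪ π[h,z](ρ[z/x](ρ[h/c](T)))) → 10
  σ[h<6]((S ∪ π[h,z](ρ[z/x](ρ[h/c](T))))) → 6
E2 per-node cardinality:
  S → 5
  T → 5
  ρ[h/c](T) → 5
  ρ[z/x](ρ[h/c](T)) → 5
  π[h,z](ρ[z/x](ρ[h/c](T))) → 5
  (S ∪ π[h,z](ρ[z/x](ρ[h/c](T)))) → 10
  σ[h>=6]((S ∪ π[h,z](ρ[z/x](ρ[h/c](T))))) → 4

E1 result:
h | z
2 | r
2 | s
3 | r
3 | t
4 | r
5 | r
E2 result:
h | z
6 | s
7 | p
7 | s
8 | r
Witness: (7, 's') appears 0× in E1 but 1× in E2.

no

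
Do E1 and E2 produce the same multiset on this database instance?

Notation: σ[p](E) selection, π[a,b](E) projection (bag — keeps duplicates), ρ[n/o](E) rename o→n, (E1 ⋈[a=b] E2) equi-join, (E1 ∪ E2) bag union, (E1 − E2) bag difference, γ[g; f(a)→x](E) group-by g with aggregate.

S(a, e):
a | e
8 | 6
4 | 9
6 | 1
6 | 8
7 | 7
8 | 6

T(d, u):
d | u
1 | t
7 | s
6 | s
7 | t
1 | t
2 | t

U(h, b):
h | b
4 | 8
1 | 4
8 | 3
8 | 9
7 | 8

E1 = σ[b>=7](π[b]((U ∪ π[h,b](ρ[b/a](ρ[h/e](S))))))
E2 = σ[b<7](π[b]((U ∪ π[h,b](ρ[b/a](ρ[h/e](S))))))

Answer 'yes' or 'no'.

E1 per-node cardinality:
  U → 5
  S → 6
  ρ[h/e](S) → 6
  ρ[b/a](ρ[h/e](S)) → 6
  π[h,b](ρ[b/a](ρ[h/e](S))) → 6
  (U ∪ π[h,b](ρ[b/a](ρ[h/e](S)))) → 11
  π[b]((U ∪ π[h,b](ρ[b/a](ρ[h/e](S))))) → 11
  σ[b>=7](π[b]((U ∪ π[h,b](ρ[b/a](ρ[h/e](S)))))) → 6
E2 per-node cardinality:
  U → 5
  S → 6
  ρ[h/e](S) → 6
  ρ[b/a](ρ[h/e](S)) → 6
  π[h,b](ρ[b/a](ρ[h/e](S))) → 6
  (U ∪ π[h,b](ρ[b/a](ρ[h/e](S)))) → 11
  π[b]((U ∪ π[h,b](ρ[b/a](ρ[h/e](S))))) → 11
  σ[b<7](π[b]((U ∪ π[h,b](ρ[b/a](ρ[h/e](S)))))) → 5

E1 result:
b
7
8
8
8
8
9
E2 result:
b
3
4
4
6
6
Witness: (6,) appears 0× in E1 but 2× in E2.

no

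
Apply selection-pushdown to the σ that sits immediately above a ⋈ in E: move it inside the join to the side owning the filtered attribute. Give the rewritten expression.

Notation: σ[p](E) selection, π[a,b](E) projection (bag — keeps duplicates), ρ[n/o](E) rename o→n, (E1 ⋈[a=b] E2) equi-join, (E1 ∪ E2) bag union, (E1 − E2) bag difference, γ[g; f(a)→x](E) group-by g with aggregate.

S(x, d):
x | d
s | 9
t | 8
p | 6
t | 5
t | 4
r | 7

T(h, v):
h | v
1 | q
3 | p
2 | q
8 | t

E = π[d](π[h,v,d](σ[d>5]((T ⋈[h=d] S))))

σ filters on d, owned by the right side.
E' = π[d](π[h,v,d]((T ⋈[h=d] σ[d>5](S))))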